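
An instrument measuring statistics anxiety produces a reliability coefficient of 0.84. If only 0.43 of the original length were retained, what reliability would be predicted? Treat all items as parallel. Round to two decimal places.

0.69

By Spearman-Brown, r_new = n r / (1 + (n − 1) r).
r_new = (0.43 × 0.84) / (1 + (0.43 − 1) × 0.84)
     = 0.3612 / 0.5212 = 0.6930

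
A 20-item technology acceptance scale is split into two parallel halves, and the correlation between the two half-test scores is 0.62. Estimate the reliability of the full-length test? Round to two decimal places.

The full test is twice the length of either half (n = 2).
r_full = 2(0.62) / (1 + 0.62)
       = 1.2400 / 1.6200 = 0.7654

0.77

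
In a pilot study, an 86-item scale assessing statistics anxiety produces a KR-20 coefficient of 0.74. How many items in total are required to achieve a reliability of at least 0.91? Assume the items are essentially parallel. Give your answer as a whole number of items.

306

n = 0.91(1 − 0.74) / [0.74(1 − 0.91)]
  = 0.2366 / 0.0666 = 3.5526
3.5526 × 86 = 305.52 → 306 items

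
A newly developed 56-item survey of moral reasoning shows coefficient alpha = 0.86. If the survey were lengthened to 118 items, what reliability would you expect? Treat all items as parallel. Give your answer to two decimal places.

n = 118/56 = 2.1071
Spearman-Brown: r_new = n·r / (1 + (n − 1)·r)
r_new = (2.1071 × 0.86) / (1 + (2.1071 − 1) × 0.86)
r_new = 1.8121 / 1.9521 ≈ 0.9283

0.93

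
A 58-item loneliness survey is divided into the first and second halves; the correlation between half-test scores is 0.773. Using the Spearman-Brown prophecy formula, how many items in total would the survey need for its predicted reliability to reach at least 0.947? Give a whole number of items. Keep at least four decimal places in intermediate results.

Corrected full-test reliability: r_full = 2 × 0.773 / (1 + 0.773) ≈ 0.8720
Solve Spearman-Brown for n: n = 0.947(1 − 0.8720) / [0.8720(1 − 0.947)] = 2.6228
Required items = 2.6228 × 58 = 152.12, so 153 items.

153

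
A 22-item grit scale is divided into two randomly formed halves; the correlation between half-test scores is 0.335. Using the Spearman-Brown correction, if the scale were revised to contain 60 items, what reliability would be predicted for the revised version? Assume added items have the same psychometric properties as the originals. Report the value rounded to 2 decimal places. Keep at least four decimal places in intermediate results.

0.73

First correct the split-half correlation to full-test reliability: r_full = 2 × 0.335 / (1 + 0.335) ≈ 0.5019
Length factor from 22 to 60 items: n = 60/22 = 2.7273
r_new = n·r_full / (1 + (n − 1)·r_full) = 1.3688 / 1.8669 ≈ 0.7332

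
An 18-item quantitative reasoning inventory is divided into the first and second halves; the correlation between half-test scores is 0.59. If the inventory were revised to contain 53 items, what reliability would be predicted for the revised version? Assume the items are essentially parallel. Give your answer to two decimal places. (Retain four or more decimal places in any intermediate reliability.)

0.89

First correct the split-half correlation to full-test reliability: r_full = 2 × 0.59 / (1 + 0.59) ≈ 0.7421
Then adjust to 53 items: n = 53/18 = 2.9444
r_new = n·r_full / (1 + (n − 1)·r_full) = 2.1850 / 2.4429 ≈ 0.8944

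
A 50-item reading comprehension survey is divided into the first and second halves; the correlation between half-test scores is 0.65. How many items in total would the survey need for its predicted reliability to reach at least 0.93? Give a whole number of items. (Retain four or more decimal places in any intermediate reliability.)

Corrected full-test reliability: r_full = 2 × 0.65 / (1 + 0.65) ≈ 0.7879
n = r_tgt(1 − r_full) / [r_full(1 − r_tgt)] = 0.93 × 0.2121 / (0.7879 × 0.07) ≈ 3.5765
Items = 3.5765 × 50 ≈ 178.82 → 179

179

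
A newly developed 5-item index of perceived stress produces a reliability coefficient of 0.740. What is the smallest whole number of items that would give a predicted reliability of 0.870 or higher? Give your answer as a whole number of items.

Spearman-Brown solved for the length factor n:
n = r*(1 − r) / [ r (1 − r*) ]
n = 0.870(1 − 0.740) / [0.740(1 − 0.870)]
  = 0.226200 / 0.096200 = 2.3514
Items needed = n × 5 = 2.3514 × 5 ≈ 11.76 → round up to 12

12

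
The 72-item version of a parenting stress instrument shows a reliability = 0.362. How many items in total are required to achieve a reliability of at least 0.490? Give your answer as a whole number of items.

n = 0.490 × (1 − 0.362) / [ 0.362 × (1 − 0.490) ]
n = 0.312620 / 0.184620 ≈ 1.6933
Items needed = n × 72 = 1.6933 × 72 ≈ 121.92 → round up to 122

122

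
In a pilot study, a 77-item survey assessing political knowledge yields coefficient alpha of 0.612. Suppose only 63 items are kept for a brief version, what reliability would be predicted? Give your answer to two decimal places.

n = 63/77 = 0.8182
r_new = 0.8182·0.612 / [1 + (0.8182 − 1)·0.612]
     = 0.5007 / 0.8887 = 0.5634

0.56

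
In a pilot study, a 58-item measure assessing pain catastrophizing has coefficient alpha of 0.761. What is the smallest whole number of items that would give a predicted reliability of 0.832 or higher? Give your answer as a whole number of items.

91

Invert Spearman-Brown to solve for n:
n = r_target (1 − r_old) / [ r_old (1 − r_target) ]
n = [0.832 × 0.239] / [0.761 × 0.168]
  = 0.198848 / 0.127848 = 1.5553
1.5553 × 58 = 90.21 → 91 items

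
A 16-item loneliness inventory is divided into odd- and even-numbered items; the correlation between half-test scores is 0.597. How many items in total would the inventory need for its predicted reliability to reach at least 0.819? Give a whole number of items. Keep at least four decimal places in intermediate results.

r_full = 2(0.597)/(1 + 0.597) = 0.7477
n = r_tgt(1 − r_full) / [r_full(1 − r_tgt)] = 0.819 × 0.2523 / (0.7477 × 0.181) ≈ 1.5268
Required items = 1.5268 × 16 = 24.43, so 25 items.

25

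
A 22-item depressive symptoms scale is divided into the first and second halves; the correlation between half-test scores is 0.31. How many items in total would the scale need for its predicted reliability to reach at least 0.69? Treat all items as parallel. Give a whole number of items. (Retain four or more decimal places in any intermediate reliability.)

55

r_full = 2(0.31)/(1 + 0.31) = 0.4733
n = r_tgt(1 − r_full) / [r_full(1 − r_tgt)] = 0.69 × 0.5267 / (0.4733 × 0.31) ≈ 2.4769
Required items = 2.4769 × 22 = 54.49, so 55 items.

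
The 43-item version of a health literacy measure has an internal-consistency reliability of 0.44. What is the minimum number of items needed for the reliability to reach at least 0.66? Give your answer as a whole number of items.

107

n = 0.66 × (1 − 0.44) / [ 0.44 × (1 − 0.66) ]
  = 0.3696 / 0.1496 = 2.4706
Items needed = n × 43 = 2.4706 × 43 ≈ 106.24 → round up to 107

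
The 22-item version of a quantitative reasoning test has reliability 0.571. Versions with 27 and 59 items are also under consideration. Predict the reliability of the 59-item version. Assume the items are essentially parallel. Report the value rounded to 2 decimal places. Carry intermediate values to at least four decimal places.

0.78

Only the ratio of lengths matters: n = 59/22 = 2.6818
r_{59} = n·r / (1 + (n − 1)·r) = 1.5313 / 1.9603 ≈ 0.7812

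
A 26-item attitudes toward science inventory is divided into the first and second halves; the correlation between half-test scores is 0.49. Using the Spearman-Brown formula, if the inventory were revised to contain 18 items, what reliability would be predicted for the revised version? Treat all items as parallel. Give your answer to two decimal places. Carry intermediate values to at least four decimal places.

Full-test reliability from the split-half r: r_full = 2(0.49)/(1 + 0.49) = 0.6577
Then adjust to 18 items: n = 18/26 = 0.6923
r_new = n·r_full / (1 + (n − 1)·r_full) = 0.4553 / 0.7976 ≈ 0.5708

0.57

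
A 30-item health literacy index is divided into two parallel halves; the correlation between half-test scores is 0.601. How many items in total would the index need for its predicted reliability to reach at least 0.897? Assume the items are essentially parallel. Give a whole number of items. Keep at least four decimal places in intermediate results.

87

Corrected full-test reliability: r_full = 2 × 0.601 / (1 + 0.601) ≈ 0.7508
n = r_tgt(1 − r_full) / [r_full(1 − r_tgt)] = 0.897 × 0.2492 / (0.7508 × 0.103) ≈ 2.8905
Required items = 2.8905 × 30 = 86.71, so 87 items.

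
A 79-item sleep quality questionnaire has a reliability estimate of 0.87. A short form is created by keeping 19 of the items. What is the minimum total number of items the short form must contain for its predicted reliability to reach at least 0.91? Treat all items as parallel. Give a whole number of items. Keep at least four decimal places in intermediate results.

First, r for the 19-item form: n = 19/79 = 0.2405, so r_19 = 0.2405·0.87/(1 + (0.2405 − 1)·0.87) = 0.6168
Then solve for n' with r_old = 0.6168, r_target = 0.91: n' = 0.91(1 − 0.6168)/[0.6168(1 − 0.91)] = 6.2817
Items = 6.2817 × 19 ≈ 119.35 → 120

120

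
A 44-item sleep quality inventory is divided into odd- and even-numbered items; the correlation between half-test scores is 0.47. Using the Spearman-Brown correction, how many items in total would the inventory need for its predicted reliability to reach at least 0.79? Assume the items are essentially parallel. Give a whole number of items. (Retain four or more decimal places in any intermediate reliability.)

r_full = 2(0.47)/(1 + 0.47) = 0.6395
Solve Spearman-Brown for n: n = 0.79(1 − 0.6395) / [0.6395(1 − 0.79)] = 2.1207
Required items = 2.1207 × 44 = 93.31, so 94 items.

94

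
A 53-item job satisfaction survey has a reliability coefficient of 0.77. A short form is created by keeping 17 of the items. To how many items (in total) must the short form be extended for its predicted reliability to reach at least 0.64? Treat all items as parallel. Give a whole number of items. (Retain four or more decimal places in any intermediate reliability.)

Short-form reliability: n = 17/53 = 0.3208; r_17 = n·r/(1+(n−1)r) ≈ 0.5178
Length factor from the short form to reach 0.64: n' = 0.64(1 − 0.5178) / [0.5178(1 − 0.64)] ≈ 1.6556
Items = 1.6556 × 17 ≈ 28.15 → 29

29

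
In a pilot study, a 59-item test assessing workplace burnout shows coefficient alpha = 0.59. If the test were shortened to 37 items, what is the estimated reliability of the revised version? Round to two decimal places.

0.47

n = 37/59 = 0.6271
r_new = (0.6271 × 0.59) / (1 + (0.6271 − 1) × 0.59)
     = 0.3700 / 0.7800 = 0.4744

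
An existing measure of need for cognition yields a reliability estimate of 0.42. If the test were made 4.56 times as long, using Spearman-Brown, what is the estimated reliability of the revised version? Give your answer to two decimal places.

0.77

Spearman-Brown: r_new = n·r / (1 + (n − 1)·r)
r_new = 4.56·0.42 / [1 + (4.56 − 1)·0.42]
r_new = 1.9152 / 2.4952 ≈ 0.7676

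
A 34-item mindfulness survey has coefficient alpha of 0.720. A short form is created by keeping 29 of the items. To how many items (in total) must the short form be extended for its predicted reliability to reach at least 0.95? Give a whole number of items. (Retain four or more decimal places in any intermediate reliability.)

252

First, r for the 29-item form: n = 29/34 = 0.8529, so r_29 = 0.8529·0.720/(1 + (0.8529 − 1)·0.720) = 0.6868
Then solve for n' with r_old = 0.6868, r_target = 0.95: n' = 0.95(1 − 0.6868)/[0.6868(1 − 0.95)] = 8.6645
Items = 8.6645 × 29 ≈ 251.27 → 252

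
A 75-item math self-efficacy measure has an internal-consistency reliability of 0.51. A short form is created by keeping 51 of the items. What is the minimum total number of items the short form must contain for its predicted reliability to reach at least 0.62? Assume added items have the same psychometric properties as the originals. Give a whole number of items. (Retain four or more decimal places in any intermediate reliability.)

118

First, r for the 51-item form: n = 51/75 = 0.6800, so r_51 = 0.6800·0.51/(1 + (0.6800 − 1)·0.51) = 0.4144
Then solve for n' with r_old = 0.4144, r_target = 0.62: n' = 0.62(1 − 0.4144)/[0.4144(1 − 0.62)] = 2.3056
Items = 2.3056 × 51 ≈ 117.59 → 118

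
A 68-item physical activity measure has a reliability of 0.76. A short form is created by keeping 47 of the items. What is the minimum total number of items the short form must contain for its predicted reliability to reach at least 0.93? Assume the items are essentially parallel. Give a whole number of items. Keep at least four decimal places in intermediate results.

286

First, r for the 47-item form: n = 47/68 = 0.6912, so r_47 = 0.6912·0.76/(1 + (0.6912 − 1)·0.76) = 0.6864
Length factor from the short form to reach 0.93: n' = 0.93(1 − 0.6864) / [0.6864(1 − 0.93)] ≈ 6.0699
Total items = 6.0699 × 47 = 285.29, rounded up to 286.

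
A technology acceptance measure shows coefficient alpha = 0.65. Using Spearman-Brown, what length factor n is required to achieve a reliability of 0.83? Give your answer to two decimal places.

2.63

Spearman-Brown solved for the length factor n:
n = r*(1 − r) / [ r (1 − r*) ]
n = [0.83 × 0.35] / [0.65 × 0.17]
  = 0.2905 / 0.1105 = 2.6290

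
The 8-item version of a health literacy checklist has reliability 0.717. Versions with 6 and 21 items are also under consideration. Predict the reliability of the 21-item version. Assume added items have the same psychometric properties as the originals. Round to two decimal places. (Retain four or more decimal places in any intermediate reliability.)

0.87

The 6-item form is not needed; work directly from the 8-item form with n = 21/8 = 2.6250.
r_{21} = n·r / (1 + (n − 1)·r) = 1.8821 / 2.1651 ≈ 0.8693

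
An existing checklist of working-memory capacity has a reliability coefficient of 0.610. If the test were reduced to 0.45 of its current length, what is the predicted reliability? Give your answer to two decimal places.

0.41

Apply the Spearman-Brown prophecy formula, r' = nr / [1 + (n − 1)r]:
r_new = 0.45·0.610 / [1 + (0.45 − 1)·0.610]
     = 0.2745 / 0.6645 = 0.4131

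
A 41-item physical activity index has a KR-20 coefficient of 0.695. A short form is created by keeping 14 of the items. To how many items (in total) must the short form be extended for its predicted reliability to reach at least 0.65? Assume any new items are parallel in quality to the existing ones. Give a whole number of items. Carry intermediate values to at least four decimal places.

First, r for the 14-item form: n = 14/41 = 0.3415, so r_14 = 0.3415·0.695/(1 + (0.3415 − 1)·0.695) = 0.4376
Length factor from the short form to reach 0.65: n' = 0.65(1 − 0.4376) / [0.4376(1 − 0.65)] ≈ 2.3868
Items = 2.3868 × 14 ≈ 33.42 → 34

34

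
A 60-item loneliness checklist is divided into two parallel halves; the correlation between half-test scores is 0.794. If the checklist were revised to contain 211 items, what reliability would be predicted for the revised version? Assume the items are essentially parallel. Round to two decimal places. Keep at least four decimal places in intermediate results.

Full-test reliability from the split-half r: r_full = 2(0.794)/(1 + 0.794) = 0.8852
Then adjust to 211 items: n = 211/60 = 3.5167
r_new = n·r_full / (1 + (n − 1)·r_full) = 3.1130 / 3.2278 ≈ 0.9644

0.96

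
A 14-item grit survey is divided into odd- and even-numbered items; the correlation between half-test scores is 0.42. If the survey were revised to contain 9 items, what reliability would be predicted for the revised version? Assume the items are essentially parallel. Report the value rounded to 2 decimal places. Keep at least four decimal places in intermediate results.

First correct the split-half correlation to full-test reliability: r_full = 2 × 0.42 / (1 + 0.42) ≈ 0.5915
Then adjust to 9 items: n = 9/14 = 0.6429
r_new = n·r_full / (1 + (n − 1)·r_full) = 0.3803 / 0.7888 ≈ 0.4821

0.48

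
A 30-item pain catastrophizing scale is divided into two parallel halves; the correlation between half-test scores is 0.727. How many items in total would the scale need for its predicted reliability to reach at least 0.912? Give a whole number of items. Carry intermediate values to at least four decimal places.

Corrected full-test reliability: r_full = 2 × 0.727 / (1 + 0.727) ≈ 0.8419
Solve Spearman-Brown for n: n = 0.912(1 − 0.8419) / [0.8419(1 − 0.912)] = 1.9462
Items = 1.9462 × 30 ≈ 58.39 → 59

59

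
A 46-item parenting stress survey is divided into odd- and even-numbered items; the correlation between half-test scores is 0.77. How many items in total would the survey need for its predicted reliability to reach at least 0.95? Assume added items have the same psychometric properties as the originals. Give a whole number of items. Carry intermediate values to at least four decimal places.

131

r_full = 2(0.77)/(1 + 0.77) = 0.8701
n = r_tgt(1 − r_full) / [r_full(1 − r_tgt)] = 0.95 × 0.1299 / (0.8701 × 0.05) ≈ 2.8366
Required items = 2.8366 × 46 = 130.48, so 131 items.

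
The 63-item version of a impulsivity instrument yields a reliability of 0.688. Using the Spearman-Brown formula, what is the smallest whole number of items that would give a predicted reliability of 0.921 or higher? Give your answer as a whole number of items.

334

Invert Spearman-Brown to solve for n:
n = r*(1 − r) / [ r (1 − r*) ]
n = [0.921 × 0.312] / [0.688 × 0.079]
n = 0.287352 / 0.054352 ≈ 5.2869
So the test needs 5.2869 × 63 ≈ 333.07 items; rounding up, 334.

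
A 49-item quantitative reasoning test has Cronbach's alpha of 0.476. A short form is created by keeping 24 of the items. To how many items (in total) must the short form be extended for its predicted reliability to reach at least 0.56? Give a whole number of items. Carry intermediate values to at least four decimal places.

69

First, r for the 24-item form: n = 24/49 = 0.4898, so r_24 = 0.4898·0.476/(1 + (0.4898 − 1)·0.476) = 0.3079
Then solve for n' with r_old = 0.3079, r_target = 0.56: n' = 0.56(1 − 0.3079)/[0.3079(1 − 0.56)] = 2.8608
Items = 2.8608 × 24 ≈ 68.66 → 69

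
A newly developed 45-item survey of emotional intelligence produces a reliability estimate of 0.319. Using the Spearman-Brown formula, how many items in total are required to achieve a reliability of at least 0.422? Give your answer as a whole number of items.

n = 0.422(1 − 0.319) / [0.319(1 − 0.422)]
  = 0.287382 / 0.184382 = 1.5586
So the test needs 1.5586 × 45 ≈ 70.14 items; rounding up, 71.

71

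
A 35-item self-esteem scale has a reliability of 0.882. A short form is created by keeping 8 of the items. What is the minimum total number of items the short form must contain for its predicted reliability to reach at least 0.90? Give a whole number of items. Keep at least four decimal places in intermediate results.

43

First, r for the 8-item form: n = 8/35 = 0.2286, so r_8 = 0.2286·0.882/(1 + (0.2286 − 1)·0.882) = 0.6308
Length factor from the short form to reach 0.90: n' = 0.90(1 − 0.6308) / [0.6308(1 − 0.90)] ≈ 5.2676
Total items = 5.2676 × 8 = 42.14, rounded up to 43.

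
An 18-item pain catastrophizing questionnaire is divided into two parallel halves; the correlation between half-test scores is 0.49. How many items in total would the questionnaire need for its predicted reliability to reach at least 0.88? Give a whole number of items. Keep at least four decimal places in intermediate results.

Corrected full-test reliability: r_full = 2 × 0.49 / (1 + 0.49) ≈ 0.6577
n = r_tgt(1 − r_full) / [r_full(1 − r_tgt)] = 0.88 × 0.3423 / (0.6577 × 0.12) ≈ 3.8166
Items = 3.8166 × 18 ≈ 68.70 → 69

69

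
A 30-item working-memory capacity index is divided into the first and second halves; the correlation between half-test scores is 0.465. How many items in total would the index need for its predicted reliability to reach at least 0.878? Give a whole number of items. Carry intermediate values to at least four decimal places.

125

r_full = 2(0.465)/(1 + 0.465) = 0.6348
Solve Spearman-Brown for n: n = 0.878(1 − 0.6348) / [0.6348(1 − 0.878)] = 4.1403
Items = 4.1403 × 30 ≈ 124.21 → 125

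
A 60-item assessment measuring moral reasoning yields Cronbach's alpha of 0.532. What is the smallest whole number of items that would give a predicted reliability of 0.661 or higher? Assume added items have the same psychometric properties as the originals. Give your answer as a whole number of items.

Invert Spearman-Brown to solve for n:
n = r_target (1 − r_old) / [ r_old (1 − r_target) ]
n = [0.661 × 0.468] / [0.532 × 0.339]
n = 0.309348 / 0.180348 ≈ 1.7153
So the test needs 1.7153 × 60 ≈ 102.92 items; rounding up, 103.

103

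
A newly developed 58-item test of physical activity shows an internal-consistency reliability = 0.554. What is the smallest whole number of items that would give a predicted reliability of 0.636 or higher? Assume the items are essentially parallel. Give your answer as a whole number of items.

82

n = 0.636(1 − 0.554) / [0.554(1 − 0.636)]
  = 0.283656 / 0.201656 = 1.4066
So the test needs 1.4066 × 58 ≈ 81.58 items; rounding up, 82.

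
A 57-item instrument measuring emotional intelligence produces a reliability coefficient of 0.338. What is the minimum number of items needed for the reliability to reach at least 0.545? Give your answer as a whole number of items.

Spearman-Brown solved for the length factor n:
n = r_target (1 − r_old) / [ r_old (1 − r_target) ]
n = [0.545 × 0.662] / [0.338 × 0.455]
  = 0.360790 / 0.153790 = 2.3460
2.3460 × 57 = 133.72 → 134 items

134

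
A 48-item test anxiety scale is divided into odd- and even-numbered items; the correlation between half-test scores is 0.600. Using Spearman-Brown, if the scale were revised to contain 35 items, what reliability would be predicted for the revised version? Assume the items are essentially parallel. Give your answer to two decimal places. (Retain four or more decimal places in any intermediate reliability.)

First correct the split-half correlation to full-test reliability: r_full = 2 × 0.600 / (1 + 0.600) ≈ 0.7500
Then adjust to 35 items: n = 35/48 = 0.7292
r_new = n·r_full / (1 + (n − 1)·r_full) = 0.5469 / 0.7969 ≈ 0.6863

0.69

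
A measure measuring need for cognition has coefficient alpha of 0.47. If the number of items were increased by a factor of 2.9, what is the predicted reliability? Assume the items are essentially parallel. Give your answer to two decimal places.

By Spearman-Brown, r_new = n r / (1 + (n − 1) r).
r_new = 2.9·0.47 / [1 + (2.9 − 1)·0.47]
     = 1.3630 / 1.8930 = 0.7200

0.72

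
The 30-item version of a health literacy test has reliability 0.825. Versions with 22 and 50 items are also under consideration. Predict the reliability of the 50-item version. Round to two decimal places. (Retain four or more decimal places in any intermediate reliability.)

0.89

The 22-item form is not needed; work directly from the 30-item form with n = 50/30 = 1.6667.
r_{50} = n·r / (1 + (n − 1)·r) = 1.3750 / 1.5500 ≈ 0.8871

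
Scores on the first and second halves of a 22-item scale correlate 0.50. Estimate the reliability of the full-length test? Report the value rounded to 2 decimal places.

0.67

Each half is half the length of the full test, so the full test is n = 2 times a half.
r_full = 2r_hh / (1 + r_hh) = 2 × 0.50 / (1 + 0.50)
       = 1.0000 / 1.5000 = 0.6667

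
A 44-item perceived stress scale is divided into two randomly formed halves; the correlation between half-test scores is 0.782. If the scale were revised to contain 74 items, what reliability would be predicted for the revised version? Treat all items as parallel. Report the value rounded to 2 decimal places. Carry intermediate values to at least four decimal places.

First correct the split-half correlation to full-test reliability: r_full = 2 × 0.782 / (1 + 0.782) ≈ 0.8777
Then adjust to 74 items: n = 74/44 = 1.6818
r_new = n·r_full / (1 + (n − 1)·r_full) = 1.4761 / 1.5984 ≈ 0.9235

0.92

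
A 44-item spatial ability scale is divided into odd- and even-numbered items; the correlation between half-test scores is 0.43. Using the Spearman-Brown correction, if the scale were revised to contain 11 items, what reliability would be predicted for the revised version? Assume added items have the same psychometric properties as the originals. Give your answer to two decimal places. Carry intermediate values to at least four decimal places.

0.27

Spearman-Brown correction (n = 2): r_full = 2·0.43/(1 + 0.43) = 0.6014
Then adjust to 11 items: n = 11/44 = 0.2500
r_new = n·r_full / (1 + (n − 1)·r_full) = 0.1504 / 0.5489 ≈ 0.2740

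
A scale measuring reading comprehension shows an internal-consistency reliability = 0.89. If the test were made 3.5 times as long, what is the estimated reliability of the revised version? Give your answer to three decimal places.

Spearman-Brown: r_new = n·r / (1 + (n − 1)·r)
r_new = 3.5·0.89 / [1 + (3.5 − 1)·0.89]
r_new = 3.1150 / 3.2250 ≈ 0.9659

0.966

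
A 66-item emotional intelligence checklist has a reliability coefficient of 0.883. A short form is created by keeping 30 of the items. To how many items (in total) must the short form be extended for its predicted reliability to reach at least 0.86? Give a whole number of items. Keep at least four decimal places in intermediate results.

First, r for the 30-item form: n = 30/66 = 0.4545, so r_30 = 0.4545·0.883/(1 + (0.4545 − 1)·0.883) = 0.7743
Length factor from the short form to reach 0.86: n' = 0.86(1 − 0.7743) / [0.7743(1 − 0.86)] ≈ 1.7906
Items = 1.7906 × 30 ≈ 53.72 → 54

54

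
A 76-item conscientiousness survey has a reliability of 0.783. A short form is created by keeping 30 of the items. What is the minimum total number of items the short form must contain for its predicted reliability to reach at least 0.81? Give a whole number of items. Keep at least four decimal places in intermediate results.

90

Short-form reliability: n = 30/76 = 0.3947; r_30 = n·r/(1+(n−1)r) ≈ 0.5875
Length factor from the short form to reach 0.81: n' = 0.81(1 − 0.5875) / [0.5875(1 − 0.81)] ≈ 2.9933
Total items = 2.9933 × 30 = 89.80, rounded up to 90.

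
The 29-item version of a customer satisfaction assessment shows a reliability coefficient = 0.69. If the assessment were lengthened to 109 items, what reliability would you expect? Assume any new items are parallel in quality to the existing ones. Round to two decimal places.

n = 109/29 = 3.7586
By Spearman-Brown, r_new = n r / (1 + (n − 1) r).
r_new = 3.7586·0.69 / [1 + (3.7586 − 1)·0.69]
     = 2.5934 / 2.9034 = 0.8932

0.89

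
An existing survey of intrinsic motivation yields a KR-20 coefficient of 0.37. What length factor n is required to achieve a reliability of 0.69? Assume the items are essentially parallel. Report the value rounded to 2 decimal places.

3.79

Invert Spearman-Brown to solve for n:
n = r*(1 − r) / [ r (1 − r*) ]
n = [0.69 × 0.63] / [0.37 × 0.31]
n = 0.4347 / 0.1147 ≈ 3.7899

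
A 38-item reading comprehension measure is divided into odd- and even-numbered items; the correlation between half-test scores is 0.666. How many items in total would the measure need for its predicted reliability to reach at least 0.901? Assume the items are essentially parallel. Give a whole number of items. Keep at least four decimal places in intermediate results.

r_full = 2(0.666)/(1 + 0.666) = 0.7995
Solve Spearman-Brown for n: n = 0.901(1 − 0.7995) / [0.7995(1 − 0.901)] = 2.2824
Items = 2.2824 × 38 ≈ 86.73 → 87

87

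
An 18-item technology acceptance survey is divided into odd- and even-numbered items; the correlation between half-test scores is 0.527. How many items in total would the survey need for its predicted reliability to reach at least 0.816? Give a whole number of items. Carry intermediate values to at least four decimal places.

36

r_full = 2(0.527)/(1 + 0.527) = 0.6902
Solve Spearman-Brown for n: n = 0.816(1 − 0.6902) / [0.6902(1 − 0.816)] = 1.9906
Items = 1.9906 × 18 ≈ 35.83 → 36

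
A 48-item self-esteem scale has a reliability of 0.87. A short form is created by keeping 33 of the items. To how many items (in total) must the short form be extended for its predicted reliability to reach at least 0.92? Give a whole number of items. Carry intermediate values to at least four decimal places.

Short-form reliability: n = 33/48 = 0.6875; r_33 = n·r/(1+(n−1)r) ≈ 0.8215
Length factor from the short form to reach 0.92: n' = 0.92(1 − 0.8215) / [0.8215(1 − 0.92)] ≈ 2.4988
Total items = 2.4988 × 33 = 82.46, rounded up to 83.

83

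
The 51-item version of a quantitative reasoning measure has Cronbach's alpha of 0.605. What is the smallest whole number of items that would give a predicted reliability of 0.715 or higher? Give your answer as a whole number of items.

Invert Spearman-Brown to solve for n:
n = r_target (1 − r_old) / [ r_old (1 − r_target) ]
n = 0.715 × (1 − 0.605) / [ 0.605 × (1 − 0.715) ]
n = 0.282425 / 0.172425 ≈ 1.6380
So the test needs 1.6380 × 51 ≈ 83.54 items; rounding up, 84.

84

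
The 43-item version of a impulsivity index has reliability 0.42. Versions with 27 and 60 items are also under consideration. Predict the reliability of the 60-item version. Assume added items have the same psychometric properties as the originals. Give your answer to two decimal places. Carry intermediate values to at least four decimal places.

0.50

Only the ratio of lengths matters: n = 60/43 = 1.3953
r_{60} = n·r / (1 + (n − 1)·r) = 0.5860 / 1.1660 ≈ 0.5026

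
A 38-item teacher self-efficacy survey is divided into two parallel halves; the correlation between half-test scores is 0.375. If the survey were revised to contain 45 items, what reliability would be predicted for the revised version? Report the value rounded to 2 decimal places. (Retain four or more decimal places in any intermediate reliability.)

0.59

Spearman-Brown correction (n = 2): r_full = 2·0.375/(1 + 0.375) = 0.5455
Length factor from 38 to 45 items: n = 45/38 = 1.1842
r_new = n·r_full / (1 + (n − 1)·r_full) = 0.6460 / 1.1005 ≈ 0.5870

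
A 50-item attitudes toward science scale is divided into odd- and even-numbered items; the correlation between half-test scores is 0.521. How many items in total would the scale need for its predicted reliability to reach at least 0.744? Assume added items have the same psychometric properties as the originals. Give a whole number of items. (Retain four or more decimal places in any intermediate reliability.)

Corrected full-test reliability: r_full = 2 × 0.521 / (1 + 0.521) ≈ 0.6851
Solve Spearman-Brown for n: n = 0.744(1 − 0.6851) / [0.6851(1 − 0.744)] = 1.3358
Items = 1.3358 × 50 ≈ 66.79 → 67

67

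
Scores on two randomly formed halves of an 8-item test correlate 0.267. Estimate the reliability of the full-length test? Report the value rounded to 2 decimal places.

The full test is twice the length of either half (n = 2).
r_full = 2r_hh / (1 + r_hh) = 2 × 0.267 / (1 + 0.267)
r_full = 0.5340 / 1.2670 ≈ 0.4215

0.42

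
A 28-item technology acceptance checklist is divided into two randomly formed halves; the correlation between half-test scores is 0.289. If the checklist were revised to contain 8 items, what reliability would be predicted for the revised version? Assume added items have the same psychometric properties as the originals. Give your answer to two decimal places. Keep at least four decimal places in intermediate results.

0.19

Spearman-Brown correction (n = 2): r_full = 2·0.289/(1 + 0.289) = 0.4484
Then adjust to 8 items: n = 8/28 = 0.2857
r_new = n·r_full / (1 + (n − 1)·r_full) = 0.1281 / 0.6797 ≈ 0.1885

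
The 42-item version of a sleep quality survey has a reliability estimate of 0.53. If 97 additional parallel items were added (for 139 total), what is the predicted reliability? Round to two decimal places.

0.79

n = 139/42 = 3.3095
Spearman-Brown: r_new = n·r / (1 + (n − 1)·r)
r_new = (3.3095 × 0.53) / (1 + (3.3095 − 1) × 0.53)
     = 1.7540 / 2.2240 = 0.7887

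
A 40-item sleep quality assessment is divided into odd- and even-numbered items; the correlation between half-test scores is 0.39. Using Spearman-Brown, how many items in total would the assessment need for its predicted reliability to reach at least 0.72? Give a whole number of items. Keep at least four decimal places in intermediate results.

81

Corrected full-test reliability: r_full = 2 × 0.39 / (1 + 0.39) ≈ 0.5612
Solve Spearman-Brown for n: n = 0.72(1 − 0.5612) / [0.5612(1 − 0.72)] = 2.0106
Required items = 2.0106 × 40 = 80.42, so 81 items.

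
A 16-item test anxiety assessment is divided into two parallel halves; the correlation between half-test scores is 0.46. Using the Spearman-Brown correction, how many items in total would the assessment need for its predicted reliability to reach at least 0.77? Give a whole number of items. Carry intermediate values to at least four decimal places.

32

r_full = 2(0.46)/(1 + 0.46) = 0.6301
Solve Spearman-Brown for n: n = 0.77(1 − 0.6301) / [0.6301(1 − 0.77)] = 1.9653
Required items = 1.9653 × 16 = 31.44, so 32 items.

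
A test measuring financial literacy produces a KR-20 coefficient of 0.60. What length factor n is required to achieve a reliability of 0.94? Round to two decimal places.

10.44

Spearman-Brown solved for the length factor n:
n = r_target (1 − r_old) / [ r_old (1 − r_target) ]
n = [0.94 × 0.40] / [0.60 × 0.06]
n = 0.3760 / 0.0360 ≈ 10.4444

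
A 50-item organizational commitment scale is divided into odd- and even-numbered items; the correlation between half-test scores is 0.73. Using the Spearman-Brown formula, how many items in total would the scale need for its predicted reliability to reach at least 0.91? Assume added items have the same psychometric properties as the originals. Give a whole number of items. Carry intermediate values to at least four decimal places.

Corrected full-test reliability: r_full = 2 × 0.73 / (1 + 0.73) ≈ 0.8439
n = r_tgt(1 − r_full) / [r_full(1 − r_tgt)] = 0.91 × 0.1561 / (0.8439 × 0.09) ≈ 1.8703
Items = 1.8703 × 50 ≈ 93.52 → 94

94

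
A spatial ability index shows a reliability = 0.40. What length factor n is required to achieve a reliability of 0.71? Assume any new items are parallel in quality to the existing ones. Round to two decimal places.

3.67

Invert Spearman-Brown to solve for n:
n = r_target (1 − r_old) / [ r_old (1 − r_target) ]
n = 0.71 × (1 − 0.40) / [ 0.40 × (1 − 0.71) ]
  = 0.4260 / 0.1160 = 3.6724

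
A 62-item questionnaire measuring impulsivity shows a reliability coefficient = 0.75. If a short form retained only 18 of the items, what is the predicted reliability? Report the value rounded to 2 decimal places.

The new length is 18/62 = 0.2903 times the old.
By Spearman-Brown, r_new = n r / (1 + (n − 1) r).
r_new = 0.2903·0.75 / [1 + (0.2903 − 1)·0.75]
r_new = 0.2177 / 0.4677 ≈ 0.4655

0.47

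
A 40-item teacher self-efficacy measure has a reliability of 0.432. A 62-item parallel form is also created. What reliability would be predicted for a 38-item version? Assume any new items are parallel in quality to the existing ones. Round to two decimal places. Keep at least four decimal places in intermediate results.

0.42

The 62-item form is not needed; work directly from the 40-item form with n = 38/40 = 0.9500.
r_{38} = n·r / (1 + (n − 1)·r) = 0.4104 / 0.9784 ≈ 0.4195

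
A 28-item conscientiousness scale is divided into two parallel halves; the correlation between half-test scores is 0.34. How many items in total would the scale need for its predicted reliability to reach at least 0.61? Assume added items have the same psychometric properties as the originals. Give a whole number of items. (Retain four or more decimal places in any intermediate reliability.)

43

r_full = 2(0.34)/(1 + 0.34) = 0.5075
Solve Spearman-Brown for n: n = 0.61(1 − 0.5075) / [0.5075(1 − 0.61)] = 1.5179
Items = 1.5179 × 28 ≈ 42.50 → 43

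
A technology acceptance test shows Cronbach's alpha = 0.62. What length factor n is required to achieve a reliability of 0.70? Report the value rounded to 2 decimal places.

Rearranging the Spearman-Brown formula for n,
n = r*(1 − r) / [ r (1 − r*) ]
n = [0.70 × 0.38] / [0.62 × 0.30]
n = 0.2660 / 0.1860 ≈ 1.4301

1.43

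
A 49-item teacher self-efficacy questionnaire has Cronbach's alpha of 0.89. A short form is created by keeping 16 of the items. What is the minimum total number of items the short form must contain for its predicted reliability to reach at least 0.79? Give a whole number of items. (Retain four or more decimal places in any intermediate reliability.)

23

First, r for the 16-item form: n = 16/49 = 0.3265, so r_16 = 0.3265·0.89/(1 + (0.3265 − 1)·0.89) = 0.7254
Then solve for n' with r_old = 0.7254, r_target = 0.79: n' = 0.79(1 − 0.7254)/[0.7254(1 − 0.79)] = 1.4241
Items = 1.4241 × 16 ≈ 22.79 → 23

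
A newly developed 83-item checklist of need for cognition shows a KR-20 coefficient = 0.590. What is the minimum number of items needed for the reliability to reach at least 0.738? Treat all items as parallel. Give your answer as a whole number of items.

Rearranging the Spearman-Brown formula for n,
n = r*(1 − r) / [ r (1 − r*) ]
n = [0.738 × 0.410] / [0.590 × 0.262]
n = 0.302580 / 0.154580 ≈ 1.9574
So the test needs 1.9574 × 83 ≈ 162.46 items; rounding up, 163.

163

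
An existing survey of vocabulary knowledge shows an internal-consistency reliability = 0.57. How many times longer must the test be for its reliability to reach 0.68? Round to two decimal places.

1.60

Spearman-Brown solved for the length factor n:
n = r*(1 − r) / [ r (1 − r*) ]
n = 0.68(1 − 0.57) / [0.57(1 − 0.68)]
  = 0.2924 / 0.1824 = 1.6031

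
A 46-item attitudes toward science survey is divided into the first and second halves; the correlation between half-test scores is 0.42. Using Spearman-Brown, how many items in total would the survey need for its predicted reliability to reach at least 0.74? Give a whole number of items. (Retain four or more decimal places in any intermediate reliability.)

r_full = 2(0.42)/(1 + 0.42) = 0.5915
Solve Spearman-Brown for n: n = 0.74(1 − 0.5915) / [0.5915(1 − 0.74)] = 1.9656
Required items = 1.9656 × 46 = 90.42, so 91 items.

91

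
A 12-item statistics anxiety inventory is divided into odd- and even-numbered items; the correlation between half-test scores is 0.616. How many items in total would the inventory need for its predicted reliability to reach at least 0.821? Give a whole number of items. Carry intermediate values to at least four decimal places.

r_full = 2(0.616)/(1 + 0.616) = 0.7624
Solve Spearman-Brown for n: n = 0.821(1 − 0.7624) / [0.7624(1 − 0.821)] = 1.4294
Items = 1.4294 × 12 ≈ 17.15 → 18

18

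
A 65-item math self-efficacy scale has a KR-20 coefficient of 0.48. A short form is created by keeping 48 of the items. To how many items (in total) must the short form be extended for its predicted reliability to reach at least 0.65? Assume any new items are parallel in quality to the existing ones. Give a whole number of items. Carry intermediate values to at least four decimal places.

131

Short-form reliability: n = 48/65 = 0.7385; r_48 = n·r/(1+(n−1)r) ≈ 0.4054
Then solve for n' with r_old = 0.4054, r_target = 0.65: n' = 0.65(1 − 0.4054)/[0.4054(1 − 0.65)] = 2.7239
Total items = 2.7239 × 48 = 130.75, rounded up to 131.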